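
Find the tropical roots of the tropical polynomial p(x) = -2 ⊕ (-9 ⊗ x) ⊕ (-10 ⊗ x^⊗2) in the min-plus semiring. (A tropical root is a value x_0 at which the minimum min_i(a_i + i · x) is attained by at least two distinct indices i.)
Roots: {1, 7}

Each tropical root is a break point of the lower envelope of the lines y = a_i + i · x (there are 3 lines, with slopes 0, 1, ..., 2). Only the lines that attain the minimum somewhere contribute to roots; other lines are dominated. Here the surviving (envelope) indices are i = 2, i = 1, i = 0.
Intersections between consecutive envelope lines give the roots: for adjacent envelope indices i < j the intersection is x = (a_i − a_j) / (j − i). Reading off the sorted break points: {1, 7}.
Verification: at each break x_0, at least two indices attain the minimum of min_i(a_i + i · x_0).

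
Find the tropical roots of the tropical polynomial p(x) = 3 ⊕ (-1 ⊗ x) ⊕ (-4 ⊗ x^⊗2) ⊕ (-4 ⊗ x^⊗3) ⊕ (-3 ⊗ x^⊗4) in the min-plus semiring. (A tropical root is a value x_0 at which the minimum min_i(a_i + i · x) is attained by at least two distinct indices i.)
Roots: {-1, 0, 3, 4}

Each tropical root is a break point of the lower envelope of the lines y = a_i + i · x (there are 5 lines, with slopes 0, 1, ..., 4). Only the lines that attain the minimum somewhere contribute to roots; other lines are dominated. Here the surviving (envelope) indices are i = 4, i = 3, i = 2, i = 1, i = 0.
Intersections between consecutive envelope lines give the roots: for adjacent envelope indices i < j the intersection is x = (a_i − a_j) / (j − i). Reading off the sorted break points: {-1, 0, 3, 4}.
Verification: at each break x_0, at least two indices attain the minimum of min_i(a_i + i · x_0).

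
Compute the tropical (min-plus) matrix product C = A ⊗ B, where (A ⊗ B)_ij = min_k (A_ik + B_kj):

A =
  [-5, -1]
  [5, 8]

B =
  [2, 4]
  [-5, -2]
A ⊗ B =
  [-6, -3]
  [3, 6]

Apply the min-plus product entry-by-entry:
  C[0][0] = min over k of (A[0][0] + B[0][0] = -5 + 2 = -3, A[0][1] + B[1][0] = -1 + -5 = -6) = -6 (attained at k = 1)
  C[0][1] = min over k of (A[0][0] + B[0][1] = -5 + 4 = -1, A[0][1] + B[1][1] = -1 + -2 = -3) = -3 (attained at k = 1)
  C[1][0] = min over k of (A[1][0] + B[0][0] = 5 + 2 = 7, A[1][1] + B[1][0] = 8 + -5 = 3) = 3 (attained at k = 1)
  C[1][1] = min over k of (A[1][0] + B[0][1] = 5 + 4 = 9, A[1][1] + B[1][1] = 8 + -2 = 6) = 6 (attained at k = 1)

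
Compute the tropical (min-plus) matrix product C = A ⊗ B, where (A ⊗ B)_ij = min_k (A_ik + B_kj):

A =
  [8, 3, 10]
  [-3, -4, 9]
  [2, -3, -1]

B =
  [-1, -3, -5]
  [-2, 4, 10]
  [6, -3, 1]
A ⊗ B =
  [1, 5, 3]
  [-6, -6, -8]
  [-5, -4, -3]

Apply the min-plus product entry-by-entry:
  C[0][0] = min over k of (A[0][0] + B[0][0] = 8 + -1 = 7, A[0][1] + B[1][0] = 3 + -2 = 1, A[0][2] + B[2][0] = 10 + 6 = 16) = 1 (attained at k = 1)
  C[0][1] = min over k of (A[0][0] + B[0][1] = 8 + -3 = 5, A[0][1] + B[1][1] = 3 + 4 = 7, A[0][2] + B[2][1] = 10 + -3 = 7) = 5 (attained at k = 0)
  C[0][2] = min over k of (A[0][0] + B[0][2] = 8 + -5 = 3, A[0][1] + B[1][2] = 3 + 10 = 13, A[0][2] + B[2][2] = 10 + 1 = 11) = 3 (attained at k = 0)
  C[1][0] = min over k of (A[1][0] + B[0][0] = -3 + -1 = -4, A[1][1] + B[1][0] = -4 + -2 = -6, A[1][2] + B[2][0] = 9 + 6 = 15) = -6 (attained at k = 1)
  C[1][1] = min over k of (A[1][0] + B[0][1] = -3 + -3 = -6, A[1][1] + B[1][1] = -4 + 4 = 0, A[1][2] + B[2][1] = 9 + -3 = 6) = -6 (attained at k = 0)
  C[1][2] = min over k of (A[1][0] + B[0][2] = -3 + -5 = -8, A[1][1] + B[1][2] = -4 + 10 = 6, A[1][2] + B[2][2] = 9 + 1 = 10) = -8 (attained at k = 0)
  C[2][0] = min over k of (A[2][0] + B[0][0] = 2 + -1 = 1, A[2][1] + B[1][0] = -3 + -2 = -5, A[2][2] + B[2][0] = -1 + 6 = 5) = -5 (attained at k = 1)
  C[2][1] = min over k of (A[2][0] + B[0][1] = 2 + -3 = -1, A[2][1] + B[1][1] = -3 + 4 = 1, A[2][2] + B[2][1] = -1 + -3 = -4) = -4 (attained at k = 2)
  C[2][2] = min over k of (A[2][0] + B[0][2] = 2 + -5 = -3, A[2][1] + B[1][2] = -3 + 10 = 7, A[2][2] + B[2][2] = -1 + 1 = 0) = -3 (attained at k = 0)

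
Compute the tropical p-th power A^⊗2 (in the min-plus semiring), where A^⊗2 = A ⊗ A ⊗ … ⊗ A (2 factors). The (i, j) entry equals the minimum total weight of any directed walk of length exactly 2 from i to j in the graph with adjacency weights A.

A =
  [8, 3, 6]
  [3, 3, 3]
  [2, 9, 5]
A^⊗2 =
  [6, 6, 6]
  [5, 6, 6]
  [7, 5, 8]

Each entry (A^⊗2)_ij equals the minimum over all length-2 walks i = v_0 → v_1 → … → v_2 = j of Σ_t A[v_t][v_{t+1}]. For example, for (i, j) = (0, 2) we minimise over 3 possible intermediate vertex sequences; the minimum is 6, attained along the walk 0 → 1 → 2.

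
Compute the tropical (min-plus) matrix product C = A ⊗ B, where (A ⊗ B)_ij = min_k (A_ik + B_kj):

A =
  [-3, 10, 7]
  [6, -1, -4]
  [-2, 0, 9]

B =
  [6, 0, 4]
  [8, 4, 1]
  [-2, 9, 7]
A ⊗ B =
  [3, -3, 1]
  [-6, 3, 0]
  [4, -2, 1]

Apply the min-plus product entry-by-entry:
  C[0][0] = min over k of (A[0][0] + B[0][0] = -3 + 6 = 3, A[0][1] + B[1][0] = 10 + 8 = 18, A[0][2] + B[2][0] = 7 + -2 = 5) = 3 (attained at k = 0)
  C[0][1] = min over k of (A[0][0] + B[0][1] = -3 + 0 = -3, A[0][1] + B[1][1] = 10 + 4 = 14, A[0][2] + B[2][1] = 7 + 9 = 16) = -3 (attained at k = 0)
  C[0][2] = min over k of (A[0][0] + B[0][2] = -3 + 4 = 1, A[0][1] + B[1][2] = 10 + 1 = 11, A[0][2] + B[2][2] = 7 + 7 = 14) = 1 (attained at k = 0)
  C[1][0] = min over k of (A[1][0] + B[0][0] = 6 + 6 = 12, A[1][1] + B[1][0] = -1 + 8 = 7, A[1][2] + B[2][0] = -4 + -2 = -6) = -6 (attained at k = 2)
  C[1][1] = min over k of (A[1][0] + B[0][1] = 6 + 0 = 6, A[1][1] + B[1][1] = -1 + 4 = 3, A[1][2] + B[2][1] = -4 + 9 = 5) = 3 (attained at k = 1)
  C[1][2] = min over k of (A[1][0] + B[0][2] = 6 + 4 = 10, A[1][1] + B[1][2] = -1 + 1 = 0, A[1][2] + B[2][2] = -4 + 7 = 3) = 0 (attained at k = 1)
  C[2][0] = min over k of (A[2][0] + B[0][0] = -2 + 6 = 4, A[2][1] + B[1][0] = 0 + 8 = 8, A[2][2] + B[2][0] = 9 + -2 = 7) = 4 (attained at k = 0)
  C[2][1] = min over k of (A[2][0] + B[0][1] = -2 + 0 = -2, A[2][1] + B[1][1] = 0 + 4 = 4, A[2][2] + B[2][1] = 9 + 9 = 18) = -2 (attained at k = 0)
  C[2][2] = min over k of (A[2][0] + B[0][2] = -2 + 4 = 2, A[2][1] + B[1][2] = 0 + 1 = 1, A[2][2] + B[2][2] = 9 + 7 = 16) = 1 (attained at k = 1)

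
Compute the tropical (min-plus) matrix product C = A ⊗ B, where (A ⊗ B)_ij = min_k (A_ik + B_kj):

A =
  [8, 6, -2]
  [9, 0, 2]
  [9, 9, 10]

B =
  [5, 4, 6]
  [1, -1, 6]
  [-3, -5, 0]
A ⊗ B =
  [-5, -7, -2]
  [-1, -3, 2]
  [7, 5, 10]

Apply the min-plus product entry-by-entry:
  C[0][0] = min over k of (A[0][0] + B[0][0] = 8 + 5 = 13, A[0][1] + B[1][0] = 6 + 1 = 7, A[0][2] + B[2][0] = -2 + -3 = -5) = -5 (attained at k = 2)
  C[0][1] = min over k of (A[0][0] + B[0][1] = 8 + 4 = 12, A[0][1] + B[1][1] = 6 + -1 = 5, A[0][2] + B[2][1] = -2 + -5 = -7) = -7 (attained at k = 2)
  C[0][2] = min over k of (A[0][0] + B[0][2] = 8 + 6 = 14, A[0][1] + B[1][2] = 6 + 6 = 12, A[0][2] + B[2][2] = -2 + 0 = -2) = -2 (attained at k = 2)
  C[1][0] = min over k of (A[1][0] + B[0][0] = 9 + 5 = 14, A[1][1] + B[1][0] = 0 + 1 = 1, A[1][2] + B[2][0] = 2 + -3 = -1) = -1 (attained at k = 2)
  C[1][1] = min over k of (A[1][0] + B[0][1] = 9 + 4 = 13, A[1][1] + B[1][1] = 0 + -1 = -1, A[1][2] + B[2][1] = 2 + -5 = -3) = -3 (attained at k = 2)
  C[1][2] = min over k of (A[1][0] + B[0][2] = 9 + 6 = 15, A[1][1] + B[1][2] = 0 + 6 = 6, A[1][2] + B[2][2] = 2 + 0 = 2) = 2 (attained at k = 2)
  C[2][0] = min over k of (A[2][0] + B[0][0] = 9 + 5 = 14, A[2][1] + B[1][0] = 9 + 1 = 10, A[2][2] + B[2][0] = 10 + -3 = 7) = 7 (attained at k = 2)
  C[2][1] = min over k of (A[2][0] + B[0][1] = 9 + 4 = 13, A[2][1] + B[1][1] = 9 + -1 = 8, A[2][2] + B[2][1] = 10 + -5 = 5) = 5 (attained at k = 2)
  C[2][2] = min over k of (A[2][0] + B[0][2] = 9 + 6 = 15, A[2][1] + B[1][2] = 9 + 6 = 15, A[2][2] + B[2][2] = 10 + 0 = 10) = 10 (attained at k = 2)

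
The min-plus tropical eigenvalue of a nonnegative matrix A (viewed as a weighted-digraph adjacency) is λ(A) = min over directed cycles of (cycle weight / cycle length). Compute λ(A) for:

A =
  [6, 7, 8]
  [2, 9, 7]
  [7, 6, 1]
λ(A) = 1

Enumerate directed cycles and compute their means (weight / length). Sample:
  cycle 0 → 0: weight = 6, length = 1, mean = 6/1 ≈ 6.000
  cycle 1 → 1: weight = 9, length = 1, mean = 9/1 ≈ 9.000
  cycle 2 → 2: weight = 1, length = 1, mean = 1/1 ≈ 1.000
  cycle 0 → 1 → 0: weight = 9, length = 2, mean = 9/2 ≈ 4.500
  cycle 0 → 2 → 0: weight = 15, length = 2, mean = 15/2 ≈ 7.500
  cycle 1 → 0 → 1: weight = 9, length = 2, mean = 9/2 ≈ 4.500
Minimum mean = 1.000, attained e.g. along the cycle 2 → 2 with weight 1 and length 1. So λ(A) = 1/1 = 1.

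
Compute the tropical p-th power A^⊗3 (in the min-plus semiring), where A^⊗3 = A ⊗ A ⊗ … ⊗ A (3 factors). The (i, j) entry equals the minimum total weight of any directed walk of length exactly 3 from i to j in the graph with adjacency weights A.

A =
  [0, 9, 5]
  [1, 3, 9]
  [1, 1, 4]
A^⊗3 =
  [0, 6, 5]
  [1, 7, 6]
  [1, 7, 6]

Each entry (A^⊗3)_ij equals the minimum over all length-3 walks i = v_0 → v_1 → … → v_3 = j of Σ_t A[v_t][v_{t+1}]. For example, for (i, j) = (0, 2) we minimise over 9 possible intermediate vertex sequences; the minimum is 5, attained along the walk 0 → 0 → 0 → 2.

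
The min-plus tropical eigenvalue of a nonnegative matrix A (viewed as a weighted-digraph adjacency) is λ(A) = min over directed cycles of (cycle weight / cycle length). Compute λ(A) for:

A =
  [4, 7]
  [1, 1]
λ(A) = 1

Enumerate directed cycles and compute their means (weight / length). Sample:
  cycle 0 → 0: weight = 4, length = 1, mean = 4/1 ≈ 4.000
  cycle 1 → 1: weight = 1, length = 1, mean = 1/1 ≈ 1.000
  cycle 0 → 1 → 0: weight = 8, length = 2, mean = 8/2 ≈ 4.000
  cycle 1 → 0 → 1: weight = 8, length = 2, mean = 8/2 ≈ 4.000
Minimum mean = 1.000, attained e.g. along the cycle 1 → 1 with weight 1 and length 1. So λ(A) = 1/1 = 1.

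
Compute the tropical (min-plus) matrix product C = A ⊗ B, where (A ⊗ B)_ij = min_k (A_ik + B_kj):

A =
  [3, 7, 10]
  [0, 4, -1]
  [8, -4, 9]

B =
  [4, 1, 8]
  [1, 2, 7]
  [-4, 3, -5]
A ⊗ B =
  [6, 4, 5]
  [-5, 1, -6]
  [-3, -2, 3]

Apply the min-plus product entry-by-entry:
  C[0][0] = min over k of (A[0][0] + B[0][0] = 3 + 4 = 7, A[0][1] + B[1][0] = 7 + 1 = 8, A[0][2] + B[2][0] = 10 + -4 = 6) = 6 (attained at k = 2)
  C[0][1] = min over k of (A[0][0] + B[0][1] = 3 + 1 = 4, A[0][1] + B[1][1] = 7 + 2 = 9, A[0][2] + B[2][1] = 10 + 3 = 13) = 4 (attained at k = 0)
  C[0][2] = min over k of (A[0][0] + B[0][2] = 3 + 8 = 11, A[0][1] + B[1][2] = 7 + 7 = 14, A[0][2] + B[2][2] = 10 + -5 = 5) = 5 (attained at k = 2)
  C[1][0] = min over k of (A[1][0] + B[0][0] = 0 + 4 = 4, A[1][1] + B[1][0] = 4 + 1 = 5, A[1][2] + B[2][0] = -1 + -4 = -5) = -5 (attained at k = 2)
  C[1][1] = min over k of (A[1][0] + B[0][1] = 0 + 1 = 1, A[1][1] + B[1][1] = 4 + 2 = 6, A[1][2] + B[2][1] = -1 + 3 = 2) = 1 (attained at k = 0)
  C[1][2] = min over k of (A[1][0] + B[0][2] = 0 + 8 = 8, A[1][1] + B[1][2] = 4 + 7 = 11, A[1][2] + B[2][2] = -1 + -5 = -6) = -6 (attained at k = 2)
  C[2][0] = min over k of (A[2][0] + B[0][0] = 8 + 4 = 12, A[2][1] + B[1][0] = -4 + 1 = -3, A[2][2] + B[2][0] = 9 + -4 = 5) = -3 (attained at k = 1)
  C[2][1] = min over k of (A[2][0] + B[0][1] = 8 + 1 = 9, A[2][1] + B[1][1] = -4 + 2 = -2, A[2][2] + B[2][1] = 9 + 3 = 12) = -2 (attained at k = 1)
  C[2][2] = min over k of (A[2][0] + B[0][2] = 8 + 8 = 16, A[2][1] + B[1][2] = -4 + 7 = 3, A[2][2] + B[2][2] = 9 + -5 = 4) = 3 (attained at k = 1)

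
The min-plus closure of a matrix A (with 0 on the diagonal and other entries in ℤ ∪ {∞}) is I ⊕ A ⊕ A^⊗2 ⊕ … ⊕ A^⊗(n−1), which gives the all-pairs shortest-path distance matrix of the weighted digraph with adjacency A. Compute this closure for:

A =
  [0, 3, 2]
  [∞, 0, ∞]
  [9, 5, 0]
Closure =
  [0, 3, 2]
  [∞, 0, ∞]
  [9, 5, 0]

This is the Floyd-Warshall all-pairs shortest-path computation. For each intermediate vertex k = 0, 1, …, 2, update dist[i][j] ← min(dist[i][j], dist[i][k] + dist[k][j]). The final matrix gives, for each (i, j), the minimum total weight of any directed path from i to j (possibly empty when i = j).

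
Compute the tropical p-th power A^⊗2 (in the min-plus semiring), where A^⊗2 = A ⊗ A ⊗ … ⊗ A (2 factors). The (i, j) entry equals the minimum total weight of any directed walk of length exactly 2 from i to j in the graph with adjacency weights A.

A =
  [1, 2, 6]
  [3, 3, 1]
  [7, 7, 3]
A^⊗2 =
  [2, 3, 3]
  [4, 5, 4]
  [8, 9, 6]

Each entry (A^⊗2)_ij equals the minimum over all length-2 walks i = v_0 → v_1 → … → v_2 = j of Σ_t A[v_t][v_{t+1}]. For example, for (i, j) = (0, 2) we minimise over 3 possible intermediate vertex sequences; the minimum is 3, attained along the walk 0 → 1 → 2.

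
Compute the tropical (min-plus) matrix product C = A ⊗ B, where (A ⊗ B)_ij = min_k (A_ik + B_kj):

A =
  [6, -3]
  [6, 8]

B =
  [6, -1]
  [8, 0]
A ⊗ B =
  [5, -3]
  [12, 5]

Apply the min-plus product entry-by-entry:
  C[0][0] = min over k of (A[0][0] + B[0][0] = 6 + 6 = 12, A[0][1] + B[1][0] = -3 + 8 = 5) = 5 (attained at k = 1)
  C[0][1] = min over k of (A[0][0] + B[0][1] = 6 + -1 = 5, A[0][1] + B[1][1] = -3 + 0 = -3) = -3 (attained at k = 1)
  C[1][0] = min over k of (A[1][0] + B[0][0] = 6 + 6 = 12, A[1][1] + B[1][0] = 8 + 8 = 16) = 12 (attained at k = 0)
  C[1][1] = min over k of (A[1][0] + B[0][1] = 6 + -1 = 5, A[1][1] + B[1][1] = 8 + 0 = 8) = 5 (attained at k = 0)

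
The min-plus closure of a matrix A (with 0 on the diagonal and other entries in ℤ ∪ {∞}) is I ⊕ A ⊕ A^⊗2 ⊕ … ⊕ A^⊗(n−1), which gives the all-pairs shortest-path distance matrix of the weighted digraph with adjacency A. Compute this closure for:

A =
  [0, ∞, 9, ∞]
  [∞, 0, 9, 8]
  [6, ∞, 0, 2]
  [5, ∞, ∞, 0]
Closure =
  [0, ∞, 9, 11]
  [13, 0, 9, 8]
  [6, ∞, 0, 2]
  [5, ∞, 14, 0]

This is the Floyd-Warshall all-pairs shortest-path computation. For each intermediate vertex k = 0, 1, …, 3, update dist[i][j] ← min(dist[i][j], dist[i][k] + dist[k][j]). The final matrix gives, for each (i, j), the minimum total weight of any directed path from i to j (possibly empty when i = j).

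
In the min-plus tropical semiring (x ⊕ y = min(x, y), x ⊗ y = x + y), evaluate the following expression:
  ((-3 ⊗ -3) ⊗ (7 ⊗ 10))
((-3 ⊗ -3) ⊗ (7 ⊗ 10)) = 11

Expand innermost to outermost. Recall ⊕ takes the minimum of its arguments and ⊗ takes their sum. Working out the expression ((-3 ⊗ -3) ⊗ (7 ⊗ 10)) gives 11.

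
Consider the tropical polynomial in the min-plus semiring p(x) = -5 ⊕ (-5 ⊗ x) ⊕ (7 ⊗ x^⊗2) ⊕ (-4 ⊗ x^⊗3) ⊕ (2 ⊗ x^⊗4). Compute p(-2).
p(-2) = -10

A tropical monomial a ⊗ x^⊗i evaluates to a + i · x. Evaluating each term at x = -2:
  Term 0 contributes -5 + 0 · -2 = -5
  Term 1 contributes -5 + 1 · -2 = -7
  Term 2 contributes 7 + 2 · -2 = 3
  Term 3 contributes -4 + 3 · -2 = -10
  Term 4 contributes 2 + 4 · -2 = -6
p(-2) = ⊕ of these = min[-5, -7, 3, -10, -6] = -10.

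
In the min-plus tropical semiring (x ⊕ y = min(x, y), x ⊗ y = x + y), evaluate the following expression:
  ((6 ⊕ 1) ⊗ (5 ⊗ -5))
((6 ⊕ 1) ⊗ (5 ⊗ -5)) = 1

Expand innermost to outermost. Recall ⊕ takes the minimum of its arguments and ⊗ takes their sum. Working out the expression ((6 ⊕ 1) ⊗ (5 ⊗ -5)) gives 1.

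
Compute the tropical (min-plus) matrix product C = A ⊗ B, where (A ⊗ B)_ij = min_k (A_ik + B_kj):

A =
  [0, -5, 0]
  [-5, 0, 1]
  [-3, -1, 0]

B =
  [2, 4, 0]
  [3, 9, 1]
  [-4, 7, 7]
A ⊗ B =
  [-4, 4, -4]
  [-3, -1, -5]
  [-4, 1, -3]

Apply the min-plus product entry-by-entry:
  C[0][0] = min over k of (A[0][0] + B[0][0] = 0 + 2 = 2, A[0][1] + B[1][0] = -5 + 3 = -2, A[0][2] + B[2][0] = 0 + -4 = -4) = -4 (attained at k = 2)
  C[0][1] = min over k of (A[0][0] + B[0][1] = 0 + 4 = 4, A[0][1] + B[1][1] = -5 + 9 = 4, A[0][2] + B[2][1] = 0 + 7 = 7) = 4 (attained at k = 0)
  C[0][2] = min over k of (A[0][0] + B[0][2] = 0 + 0 = 0, A[0][1] + B[1][2] = -5 + 1 = -4, A[0][2] + B[2][2] = 0 + 7 = 7) = -4 (attained at k = 1)
  C[1][0] = min over k of (A[1][0] + B[0][0] = -5 + 2 = -3, A[1][1] + B[1][0] = 0 + 3 = 3, A[1][2] + B[2][0] = 1 + -4 = -3) = -3 (attained at k = 0)
  C[1][1] = min over k of (A[1][0] + B[0][1] = -5 + 4 = -1, A[1][1] + B[1][1] = 0 + 9 = 9, A[1][2] + B[2][1] = 1 + 7 = 8) = -1 (attained at k = 0)
  C[1][2] = min over k of (A[1][0] + B[0][2] = -5 + 0 = -5, A[1][1] + B[1][2] = 0 + 1 = 1, A[1][2] + B[2][2] = 1 + 7 = 8) = -5 (attained at k = 0)
  C[2][0] = min over k of (A[2][0] + B[0][0] = -3 + 2 = -1, A[2][1] + B[1][0] = -1 + 3 = 2, A[2][2] + B[2][0] = 0 + -4 = -4) = -4 (attained at k = 2)
  C[2][1] = min over k of (A[2][0] + B[0][1] = -3 + 4 = 1, A[2][1] + B[1][1] = -1 + 9 = 8, A[2][2] + B[2][1] = 0 + 7 = 7) = 1 (attained at k = 0)
  C[2][2] = min over k of (A[2][0] + B[0][2] = -3 + 0 = -3, A[2][1] + B[1][2] = -1 + 1 = 0, A[2][2] + B[2][2] = 0 + 7 = 7) = -3 (attained at k = 0)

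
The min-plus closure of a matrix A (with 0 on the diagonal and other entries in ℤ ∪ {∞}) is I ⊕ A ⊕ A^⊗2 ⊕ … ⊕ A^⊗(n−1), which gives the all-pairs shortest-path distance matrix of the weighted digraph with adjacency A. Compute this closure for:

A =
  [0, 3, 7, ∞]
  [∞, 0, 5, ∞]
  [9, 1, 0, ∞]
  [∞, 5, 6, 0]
Closure =
  [0, 3, 7, ∞]
  [14, 0, 5, ∞]
  [9, 1, 0, ∞]
  [15, 5, 6, 0]

This is the Floyd-Warshall all-pairs shortest-path computation. For each intermediate vertex k = 0, 1, …, 3, update dist[i][j] ← min(dist[i][j], dist[i][k] + dist[k][j]). The final matrix gives, for each (i, j), the minimum total weight of any directed path from i to j (possibly empty when i = j).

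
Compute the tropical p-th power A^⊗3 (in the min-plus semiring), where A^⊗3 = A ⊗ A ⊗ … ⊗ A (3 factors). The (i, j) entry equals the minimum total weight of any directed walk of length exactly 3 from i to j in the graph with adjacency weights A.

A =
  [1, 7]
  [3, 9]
A^⊗3 =
  [3, 9]
  [5, 11]

Each entry (A^⊗3)_ij equals the minimum over all length-3 walks i = v_0 → v_1 → … → v_3 = j of Σ_t A[v_t][v_{t+1}]. For example, for (i, j) = (0, 1) we minimise over 4 possible intermediate vertex sequences; the minimum is 9, attained along the walk 0 → 0 → 0 → 1.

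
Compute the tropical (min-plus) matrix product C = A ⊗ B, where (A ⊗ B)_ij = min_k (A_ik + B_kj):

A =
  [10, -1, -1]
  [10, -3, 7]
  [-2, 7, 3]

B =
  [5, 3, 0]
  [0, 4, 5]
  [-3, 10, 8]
A ⊗ B =
  [-4, 3, 4]
  [-3, 1, 2]
  [0, 1, -2]

Apply the min-plus product entry-by-entry:
  C[0][0] = min over k of (A[0][0] + B[0][0] = 10 + 5 = 15, A[0][1] + B[1][0] = -1 + 0 = -1, A[0][2] + B[2][0] = -1 + -3 = -4) = -4 (attained at k = 2)
  C[0][1] = min over k of (A[0][0] + B[0][1] = 10 + 3 = 13, A[0][1] + B[1][1] = -1 + 4 = 3, A[0][2] + B[2][1] = -1 + 10 = 9) = 3 (attained at k = 1)
  C[0][2] = min over k of (A[0][0] + B[0][2] = 10 + 0 = 10, A[0][1] + B[1][2] = -1 + 5 = 4, A[0][2] + B[2][2] = -1 + 8 = 7) = 4 (attained at k = 1)
  C[1][0] = min over k of (A[1][0] + B[0][0] = 10 + 5 = 15, A[1][1] + B[1][0] = -3 + 0 = -3, A[1][2] + B[2][0] = 7 + -3 = 4) = -3 (attained at k = 1)
  C[1][1] = min over k of (A[1][0] + B[0][1] = 10 + 3 = 13, A[1][1] + B[1][1] = -3 + 4 = 1, A[1][2] + B[2][1] = 7 + 10 = 17) = 1 (attained at k = 1)
  C[1][2] = min over k of (A[1][0] + B[0][2] = 10 + 0 = 10, A[1][1] + B[1][2] = -3 + 5 = 2, A[1][2] + B[2][2] = 7 + 8 = 15) = 2 (attained at k = 1)
  C[2][0] = min over k of (A[2][0] + B[0][0] = -2 + 5 = 3, A[2][1] + B[1][0] = 7 + 0 = 7, A[2][2] + B[2][0] = 3 + -3 = 0) = 0 (attained at k = 2)
  C[2][1] = min over k of (A[2][0] + B[0][1] = -2 + 3 = 1, A[2][1] + B[1][1] = 7 + 4 = 11, A[2][2] + B[2][1] = 3 + 10 = 13) = 1 (attained at k = 0)
  C[2][2] = min over k of (A[2][0] + B[0][2] = -2 + 0 = -2, A[2][1] + B[1][2] = 7 + 5 = 12, A[2][2] + B[2][2] = 3 + 8 = 11) = -2 (attained at k = 0)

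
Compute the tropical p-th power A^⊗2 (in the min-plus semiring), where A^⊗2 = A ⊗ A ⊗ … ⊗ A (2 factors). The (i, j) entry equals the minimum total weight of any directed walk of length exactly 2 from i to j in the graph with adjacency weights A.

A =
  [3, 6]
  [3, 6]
A^⊗2 =
  [6, 9]
  [6, 9]

Each entry (A^⊗2)_ij equals the minimum over all length-2 walks i = v_0 → v_1 → … → v_2 = j of Σ_t A[v_t][v_{t+1}]. For example, for (i, j) = (0, 1) we minimise over 2 possible intermediate vertex sequences; the minimum is 9, attained along the walk 0 → 0 → 1.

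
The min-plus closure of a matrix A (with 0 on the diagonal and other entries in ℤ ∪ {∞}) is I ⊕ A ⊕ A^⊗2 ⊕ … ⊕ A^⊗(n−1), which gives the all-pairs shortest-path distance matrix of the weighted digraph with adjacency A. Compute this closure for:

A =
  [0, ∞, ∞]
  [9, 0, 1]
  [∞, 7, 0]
Closure =
  [0, ∞, ∞]
  [9, 0, 1]
  [16, 7, 0]

This is the Floyd-Warshall all-pairs shortest-path computation. For each intermediate vertex k = 0, 1, …, 2, update dist[i][j] ← min(dist[i][j], dist[i][k] + dist[k][j]). The final matrix gives, for each (i, j), the minimum total weight of any directed path from i to j (possibly empty when i = j).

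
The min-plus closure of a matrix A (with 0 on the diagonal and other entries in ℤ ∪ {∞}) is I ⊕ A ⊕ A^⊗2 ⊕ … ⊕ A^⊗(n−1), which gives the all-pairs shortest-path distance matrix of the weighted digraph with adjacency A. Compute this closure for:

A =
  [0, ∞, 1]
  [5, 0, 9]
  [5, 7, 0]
Closure =
  [0, 8, 1]
  [5, 0, 6]
  [5, 7, 0]

This is the Floyd-Warshall all-pairs shortest-path computation. For each intermediate vertex k = 0, 1, …, 2, update dist[i][j] ← min(dist[i][j], dist[i][k] + dist[k][j]). The final matrix gives, for each (i, j), the minimum total weight of any directed path from i to j (possibly empty when i = j).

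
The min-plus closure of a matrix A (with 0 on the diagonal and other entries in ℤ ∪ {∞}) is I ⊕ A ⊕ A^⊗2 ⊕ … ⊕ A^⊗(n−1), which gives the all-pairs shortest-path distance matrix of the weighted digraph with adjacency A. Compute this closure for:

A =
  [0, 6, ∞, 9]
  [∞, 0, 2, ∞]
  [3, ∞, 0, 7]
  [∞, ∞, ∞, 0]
Closure =
  [0, 6, 8, 9]
  [5, 0, 2, 9]
  [3, 9, 0, 7]
  [∞, ∞, ∞, 0]

This is the Floyd-Warshall all-pairs shortest-path computation. For each intermediate vertex k = 0, 1, …, 3, update dist[i][j] ← min(dist[i][j], dist[i][k] + dist[k][j]). The final matrix gives, for each (i, j), the minimum total weight of any directed path from i to j (possibly empty when i = j).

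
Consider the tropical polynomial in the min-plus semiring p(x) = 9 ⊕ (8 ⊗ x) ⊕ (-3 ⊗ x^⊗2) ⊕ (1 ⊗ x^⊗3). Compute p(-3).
p(-3) = -9

A tropical monomial a ⊗ x^⊗i evaluates to a + i · x. Evaluating each term at x = -3:
  Term 0 contributes 9 + 0 · -3 = 9
  Term 1 contributes 8 + 1 · -3 = 5
  Term 2 contributes -3 + 2 · -3 = -9
  Term 3 contributes 1 + 3 · -3 = -8
p(-3) = ⊕ of these = min[9, 5, -9, -8] = -9.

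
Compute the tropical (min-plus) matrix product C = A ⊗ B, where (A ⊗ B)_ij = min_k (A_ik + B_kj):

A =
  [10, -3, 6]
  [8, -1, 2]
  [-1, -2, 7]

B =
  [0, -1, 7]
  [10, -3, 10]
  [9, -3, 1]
A ⊗ B =
  [7, -6, 7]
  [8, -4, 3]
  [-1, -5, 6]

Apply the min-plus product entry-by-entry:
  C[0][0] = min over k of (A[0][0] + B[0][0] = 10 + 0 = 10, A[0][1] + B[1][0] = -3 + 10 = 7, A[0][2] + B[2][0] = 6 + 9 = 15) = 7 (attained at k = 1)
  C[0][1] = min over k of (A[0][0] + B[0][1] = 10 + -1 = 9, A[0][1] + B[1][1] = -3 + -3 = -6, A[0][2] + B[2][1] = 6 + -3 = 3) = -6 (attained at k = 1)
  C[0][2] = min over k of (A[0][0] + B[0][2] = 10 + 7 = 17, A[0][1] + B[1][2] = -3 + 10 = 7, A[0][2] + B[2][2] = 6 + 1 = 7) = 7 (attained at k = 1)
  C[1][0] = min over k of (A[1][0] + B[0][0] = 8 + 0 = 8, A[1][1] + B[1][0] = -1 + 10 = 9, A[1][2] + B[2][0] = 2 + 9 = 11) = 8 (attained at k = 0)
  C[1][1] = min over k of (A[1][0] + B[0][1] = 8 + -1 = 7, A[1][1] + B[1][1] = -1 + -3 = -4, A[1][2] + B[2][1] = 2 + -3 = -1) = -4 (attained at k = 1)
  C[1][2] = min over k of (A[1][0] + B[0][2] = 8 + 7 = 15, A[1][1] + B[1][2] = -1 + 10 = 9, A[1][2] + B[2][2] = 2 + 1 = 3) = 3 (attained at k = 2)
  C[2][0] = min over k of (A[2][0] + B[0][0] = -1 + 0 = -1, A[2][1] + B[1][0] = -2 + 10 = 8, A[2][2] + B[2][0] = 7 + 9 = 16) = -1 (attained at k = 0)
  C[2][1] = min over k of (A[2][0] + B[0][1] = -1 + -1 = -2, A[2][1] + B[1][1] = -2 + -3 = -5, A[2][2] + B[2][1] = 7 + -3 = 4) = -5 (attained at k = 1)
  C[2][2] = min over k of (A[2][0] + B[0][2] = -1 + 7 = 6, A[2][1] + B[1][2] = -2 + 10 = 8, A[2][2] + B[2][2] = 7 + 1 = 8) = 6 (attained at k = 0)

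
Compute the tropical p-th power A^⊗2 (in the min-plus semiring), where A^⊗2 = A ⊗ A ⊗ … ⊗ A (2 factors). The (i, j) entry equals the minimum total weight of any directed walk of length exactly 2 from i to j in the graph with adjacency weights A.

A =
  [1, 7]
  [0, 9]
A^⊗2 =
  [2, 8]
  [1, 7]

Each entry (A^⊗2)_ij equals the minimum over all length-2 walks i = v_0 → v_1 → … → v_2 = j of Σ_t A[v_t][v_{t+1}]. For example, for (i, j) = (0, 1) we minimise over 2 possible intermediate vertex sequences; the minimum is 8, attained along the walk 0 → 0 → 1.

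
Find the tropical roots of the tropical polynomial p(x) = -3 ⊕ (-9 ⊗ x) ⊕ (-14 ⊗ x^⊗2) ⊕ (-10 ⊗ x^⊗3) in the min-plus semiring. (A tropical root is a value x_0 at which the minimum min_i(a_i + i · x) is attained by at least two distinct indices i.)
Roots: {-4, 5, 6}

Each tropical root is a break point of the lower envelope of the lines y = a_i + i · x (there are 4 lines, with slopes 0, 1, ..., 3). Only the lines that attain the minimum somewhere contribute to roots; other lines are dominated. Here the surviving (envelope) indices are i = 3, i = 2, i = 1, i = 0.
Intersections between consecutive envelope lines give the roots: for adjacent envelope indices i < j the intersection is x = (a_i − a_j) / (j − i). Reading off the sorted break points: {-4, 5, 6}.
Verification: at each break x_0, at least two indices attain the minimum of min_i(a_i + i · x_0).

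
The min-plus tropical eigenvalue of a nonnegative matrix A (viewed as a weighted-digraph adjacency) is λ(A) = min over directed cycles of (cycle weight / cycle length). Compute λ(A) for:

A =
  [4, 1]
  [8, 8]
λ(A) = 4

Enumerate directed cycles and compute their means (weight / length). Sample:
  cycle 0 → 0: weight = 4, length = 1, mean = 4/1 ≈ 4.000
  cycle 1 → 1: weight = 8, length = 1, mean = 8/1 ≈ 8.000
  cycle 0 → 1 → 0: weight = 9, length = 2, mean = 9/2 ≈ 4.500
  cycle 1 → 0 → 1: weight = 9, length = 2, mean = 9/2 ≈ 4.500
Minimum mean = 4.000, attained e.g. along the cycle 0 → 0 with weight 4 and length 1. So λ(A) = 4/1 = 4.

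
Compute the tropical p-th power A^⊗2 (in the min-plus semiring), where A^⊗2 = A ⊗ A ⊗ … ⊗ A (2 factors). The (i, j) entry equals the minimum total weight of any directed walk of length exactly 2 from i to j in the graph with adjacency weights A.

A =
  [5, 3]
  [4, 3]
A^⊗2 =
  [7, 6]
  [7, 6]

Each entry (A^⊗2)_ij equals the minimum over all length-2 walks i = v_0 → v_1 → … → v_2 = j of Σ_t A[v_t][v_{t+1}]. For example, for (i, j) = (0, 1) we minimise over 2 possible intermediate vertex sequences; the minimum is 6, attained along the walk 0 → 1 → 1.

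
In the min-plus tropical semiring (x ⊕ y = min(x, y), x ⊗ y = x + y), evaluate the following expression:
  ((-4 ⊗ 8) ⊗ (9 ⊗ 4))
((-4 ⊗ 8) ⊗ (9 ⊗ 4)) = 17

Expand innermost to outermost. Recall ⊕ takes the minimum of its arguments and ⊗ takes their sum. Working out the expression ((-4 ⊗ 8) ⊗ (9 ⊗ 4)) gives 17.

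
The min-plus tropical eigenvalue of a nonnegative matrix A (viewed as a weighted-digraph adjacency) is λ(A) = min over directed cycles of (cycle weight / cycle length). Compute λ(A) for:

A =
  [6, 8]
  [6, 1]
λ(A) = 1

Enumerate directed cycles and compute their means (weight / length). Sample:
  cycle 0 → 0: weight = 6, length = 1, mean = 6/1 ≈ 6.000
  cycle 1 → 1: weight = 1, length = 1, mean = 1/1 ≈ 1.000
  cycle 0 → 1 → 0: weight = 14, length = 2, mean = 14/2 ≈ 7.000
  cycle 1 → 0 → 1: weight = 14, length = 2, mean = 14/2 ≈ 7.000
Minimum mean = 1.000, attained e.g. along the cycle 1 → 1 with weight 1 and length 1. So λ(A) = 1/1 = 1.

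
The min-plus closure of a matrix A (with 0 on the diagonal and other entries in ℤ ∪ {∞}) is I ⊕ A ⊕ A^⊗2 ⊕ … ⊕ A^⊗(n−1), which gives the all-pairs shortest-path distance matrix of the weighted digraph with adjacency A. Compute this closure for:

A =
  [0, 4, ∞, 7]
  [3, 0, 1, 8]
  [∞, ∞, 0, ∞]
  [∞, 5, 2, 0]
Closure =
  [0, 4, 5, 7]
  [3, 0, 1, 8]
  [∞, ∞, 0, ∞]
  [8, 5, 2, 0]

This is the Floyd-Warshall all-pairs shortest-path computation. For each intermediate vertex k = 0, 1, …, 3, update dist[i][j] ← min(dist[i][j], dist[i][k] + dist[k][j]). The final matrix gives, for each (i, j), the minimum total weight of any directed path from i to j (possibly empty when i = j).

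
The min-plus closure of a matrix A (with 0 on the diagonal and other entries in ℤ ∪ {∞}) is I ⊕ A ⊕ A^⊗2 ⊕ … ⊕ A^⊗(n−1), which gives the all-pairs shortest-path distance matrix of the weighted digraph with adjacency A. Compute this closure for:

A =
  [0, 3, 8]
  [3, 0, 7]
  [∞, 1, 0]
Closure =
  [0, 3, 8]
  [3, 0, 7]
  [4, 1, 0]

This is the Floyd-Warshall all-pairs shortest-path computation. For each intermediate vertex k = 0, 1, …, 2, update dist[i][j] ← min(dist[i][j], dist[i][k] + dist[k][j]). The final matrix gives, for each (i, j), the minimum total weight of any directed path from i to j (possibly empty when i = j).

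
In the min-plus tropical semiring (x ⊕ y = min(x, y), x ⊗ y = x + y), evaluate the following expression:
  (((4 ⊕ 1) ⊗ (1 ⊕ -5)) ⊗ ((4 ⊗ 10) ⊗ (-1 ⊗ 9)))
(((4 ⊕ 1) ⊗ (1 ⊕ -5)) ⊗ ((4 ⊗ 10) ⊗ (-1 ⊗ 9))) = 18

Expand innermost to outermost. Recall ⊕ takes the minimum of its arguments and ⊗ takes their sum. Working out the expression (((4 ⊕ 1) ⊗ (1 ⊕ -5)) ⊗ ((4 ⊗ 10) ⊗ (-1 ⊗ 9))) gives 18.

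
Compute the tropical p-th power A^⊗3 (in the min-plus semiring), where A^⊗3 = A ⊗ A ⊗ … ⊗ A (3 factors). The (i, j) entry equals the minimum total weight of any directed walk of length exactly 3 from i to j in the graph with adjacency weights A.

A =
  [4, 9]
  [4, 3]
A^⊗3 =
  [12, 15]
  [10, 9]

Each entry (A^⊗3)_ij equals the minimum over all length-3 walks i = v_0 → v_1 → … → v_3 = j of Σ_t A[v_t][v_{t+1}]. For example, for (i, j) = (0, 1) we minimise over 4 possible intermediate vertex sequences; the minimum is 15, attained along the walk 0 → 1 → 1 → 1.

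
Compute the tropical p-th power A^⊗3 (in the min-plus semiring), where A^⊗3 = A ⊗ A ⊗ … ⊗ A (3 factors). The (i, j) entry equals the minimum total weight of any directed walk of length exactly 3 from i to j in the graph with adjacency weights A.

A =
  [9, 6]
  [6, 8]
A^⊗3 =
  [20, 18]
  [18, 20]

Each entry (A^⊗3)_ij equals the minimum over all length-3 walks i = v_0 → v_1 → … → v_3 = j of Σ_t A[v_t][v_{t+1}]. For example, for (i, j) = (0, 1) we minimise over 4 possible intermediate vertex sequences; the minimum is 18, attained along the walk 0 → 1 → 0 → 1.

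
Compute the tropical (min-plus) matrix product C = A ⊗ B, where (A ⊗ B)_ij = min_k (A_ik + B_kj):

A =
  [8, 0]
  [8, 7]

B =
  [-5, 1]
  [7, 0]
A ⊗ B =
  [3, 0]
  [3, 7]

Apply the min-plus product entry-by-entry:
  C[0][0] = min over k of (A[0][0] + B[0][0] = 8 + -5 = 3, A[0][1] + B[1][0] = 0 + 7 = 7) = 3 (attained at k = 0)
  C[0][1] = min over k of (A[0][0] + B[0][1] = 8 + 1 = 9, A[0][1] + B[1][1] = 0 + 0 = 0) = 0 (attained at k = 1)
  C[1][0] = min over k of (A[1][0] + B[0][0] = 8 + -5 = 3, A[1][1] + B[1][0] = 7 + 7 = 14) = 3 (attained at k = 0)
  C[1][1] = min over k of (A[1][0] + B[0][1] = 8 + 1 = 9, A[1][1] + B[1][1] = 7 + 0 = 7) = 7 (attained at k = 1)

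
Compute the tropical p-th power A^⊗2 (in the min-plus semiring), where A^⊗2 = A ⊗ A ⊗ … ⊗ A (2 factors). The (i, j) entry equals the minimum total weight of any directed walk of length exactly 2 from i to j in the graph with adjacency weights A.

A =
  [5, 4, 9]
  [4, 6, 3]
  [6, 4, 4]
A^⊗2 =
  [8, 9, 7]
  [9, 7, 7]
  [8, 8, 7]

Each entry (A^⊗2)_ij equals the minimum over all length-2 walks i = v_0 → v_1 → … → v_2 = j of Σ_t A[v_t][v_{t+1}]. For example, for (i, j) = (0, 2) we minimise over 3 possible intermediate vertex sequences; the minimum is 7, attained along the walk 0 → 1 → 2.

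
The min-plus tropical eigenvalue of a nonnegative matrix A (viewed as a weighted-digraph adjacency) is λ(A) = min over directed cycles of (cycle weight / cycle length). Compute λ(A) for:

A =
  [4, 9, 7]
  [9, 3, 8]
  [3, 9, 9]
λ(A) = 3

Enumerate directed cycles and compute their means (weight / length). Sample:
  cycle 0 → 0: weight = 4, length = 1, mean = 4/1 ≈ 4.000
  cycle 1 → 1: weight = 3, length = 1, mean = 3/1 ≈ 3.000
  cycle 2 → 2: weight = 9, length = 1, mean = 9/1 ≈ 9.000
  cycle 0 → 1 → 0: weight = 18, length = 2, mean = 18/2 ≈ 9.000
  cycle 0 → 2 → 0: weight = 10, length = 2, mean = 10/2 ≈ 5.000
  cycle 1 → 0 → 1: weight = 18, length = 2, mean = 18/2 ≈ 9.000
Minimum mean = 3.000, attained e.g. along the cycle 1 → 1 with weight 3 and length 1. So λ(A) = 3/1 = 3.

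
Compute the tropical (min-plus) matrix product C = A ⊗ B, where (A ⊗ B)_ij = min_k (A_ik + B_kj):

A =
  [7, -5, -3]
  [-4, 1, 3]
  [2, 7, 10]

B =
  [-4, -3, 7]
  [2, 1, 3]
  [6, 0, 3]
A ⊗ B =
  [-3, -4, -2]
  [-8, -7, 3]
  [-2, -1, 9]

Apply the min-plus product entry-by-entry:
  C[0][0] = min over k of (A[0][0] + B[0][0] = 7 + -4 = 3, A[0][1] + B[1][0] = -5 + 2 = -3, A[0][2] + B[2][0] = -3 + 6 = 3) = -3 (attained at k = 1)
  C[0][1] = min over k of (A[0][0] + B[0][1] = 7 + -3 = 4, A[0][1] + B[1][1] = -5 + 1 = -4, A[0][2] + B[2][1] = -3 + 0 = -3) = -4 (attained at k = 1)
  C[0][2] = min over k of (A[0][0] + B[0][2] = 7 + 7 = 14, A[0][1] + B[1][2] = -5 + 3 = -2, A[0][2] + B[2][2] = -3 + 3 = 0) = -2 (attained at k = 1)
  C[1][0] = min over k of (A[1][0] + B[0][0] = -4 + -4 = -8, A[1][1] + B[1][0] = 1 + 2 = 3, A[1][2] + B[2][0] = 3 + 6 = 9) = -8 (attained at k = 0)
  C[1][1] = min over k of (A[1][0] + B[0][1] = -4 + -3 = -7, A[1][1] + B[1][1] = 1 + 1 = 2, A[1][2] + B[2][1] = 3 + 0 = 3) = -7 (attained at k = 0)
  C[1][2] = min over k of (A[1][0] + B[0][2] = -4 + 7 = 3, A[1][1] + B[1][2] = 1 + 3 = 4, A[1][2] + B[2][2] = 3 + 3 = 6) = 3 (attained at k = 0)
  C[2][0] = min over k of (A[2][0] + B[0][0] = 2 + -4 = -2, A[2][1] + B[1][0] = 7 + 2 = 9, A[2][2] + B[2][0] = 10 + 6 = 16) = -2 (attained at k = 0)
  C[2][1] = min over k of (A[2][0] + B[0][1] = 2 + -3 = -1, A[2][1] + B[1][1] = 7 + 1 = 8, A[2][2] + B[2][1] = 10 + 0 = 10) = -1 (attained at k = 0)
  C[2][2] = min over k of (A[2][0] + B[0][2] = 2 + 7 = 9, A[2][1] + B[1][2] = 7 + 3 = 10, A[2][2] + B[2][2] = 10 + 3 = 13) = 9 (attained at k = 0)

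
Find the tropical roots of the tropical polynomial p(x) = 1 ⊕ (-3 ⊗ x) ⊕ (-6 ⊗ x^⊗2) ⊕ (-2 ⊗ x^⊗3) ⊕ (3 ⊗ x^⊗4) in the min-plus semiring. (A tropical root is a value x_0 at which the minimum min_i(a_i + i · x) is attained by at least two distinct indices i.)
Roots: {-5, -4, 3, 4}

Each tropical root is a break point of the lower envelope of the lines y = a_i + i · x (there are 5 lines, with slopes 0, 1, ..., 4). Only the lines that attain the minimum somewhere contribute to roots; other lines are dominated. Here the surviving (envelope) indices are i = 4, i = 3, i = 2, i = 1, i = 0.
Intersections between consecutive envelope lines give the roots: for adjacent envelope indices i < j the intersection is x = (a_i − a_j) / (j − i). Reading off the sorted break points: {-5, -4, 3, 4}.
Verification: at each break x_0, at least two indices attain the minimum of min_i(a_i + i · x_0).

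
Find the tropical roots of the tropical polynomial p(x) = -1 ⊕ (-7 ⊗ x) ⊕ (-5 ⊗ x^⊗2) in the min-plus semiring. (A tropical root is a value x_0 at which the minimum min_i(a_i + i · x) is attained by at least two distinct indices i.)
Roots: {-2, 6}

Each tropical root is a break point of the lower envelope of the lines y = a_i + i · x (there are 3 lines, with slopes 0, 1, ..., 2). Only the lines that attain the minimum somewhere contribute to roots; other lines are dominated. Here the surviving (envelope) indices are i = 2, i = 1, i = 0.
Intersections between consecutive envelope lines give the roots: for adjacent envelope indices i < j the intersection is x = (a_i − a_j) / (j − i). Reading off the sorted break points: {-2, 6}.
Verification: at each break x_0, at least two indices attain the minimum of min_i(a_i + i · x_0).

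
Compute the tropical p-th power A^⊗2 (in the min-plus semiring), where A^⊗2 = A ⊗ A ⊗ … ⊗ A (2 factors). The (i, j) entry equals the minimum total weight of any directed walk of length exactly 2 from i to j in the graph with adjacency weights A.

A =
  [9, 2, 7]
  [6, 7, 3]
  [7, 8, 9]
A^⊗2 =
  [8, 9, 5]
  [10, 8, 10]
  [14, 9, 11]

Each entry (A^⊗2)_ij equals the minimum over all length-2 walks i = v_0 → v_1 → … → v_2 = j of Σ_t A[v_t][v_{t+1}]. For example, for (i, j) = (0, 2) we minimise over 3 possible intermediate vertex sequences; the minimum is 5, attained along the walk 0 → 1 → 2.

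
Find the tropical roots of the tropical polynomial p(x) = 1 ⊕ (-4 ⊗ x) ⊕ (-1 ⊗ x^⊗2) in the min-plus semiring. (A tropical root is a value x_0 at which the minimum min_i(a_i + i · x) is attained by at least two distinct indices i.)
Roots: {-3, 5}

Each tropical root is a break point of the lower envelope of the lines y = a_i + i · x (there are 3 lines, with slopes 0, 1, ..., 2). Only the lines that attain the minimum somewhere contribute to roots; other lines are dominated. Here the surviving (envelope) indices are i = 2, i = 1, i = 0.
Intersections between consecutive envelope lines give the roots: for adjacent envelope indices i < j the intersection is x = (a_i − a_j) / (j − i). Reading off the sorted break points: {-3, 5}.
Verification: at each break x_0, at least two indices attain the minimum of min_i(a_i + i · x_0).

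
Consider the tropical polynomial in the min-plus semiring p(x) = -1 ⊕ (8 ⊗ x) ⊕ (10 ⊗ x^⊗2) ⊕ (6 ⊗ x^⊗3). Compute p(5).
p(5) = -1

A tropical monomial a ⊗ x^⊗i evaluates to a + i · x. Evaluating each term at x = 5:
  Term 0 contributes -1 + 0 · 5 = -1
  Term 1 contributes 8 + 1 · 5 = 13
  Term 2 contributes 10 + 2 · 5 = 20
  Term 3 contributes 6 + 3 · 5 = 21
p(5) = ⊕ of these = min[-1, 13, 20, 21] = -1.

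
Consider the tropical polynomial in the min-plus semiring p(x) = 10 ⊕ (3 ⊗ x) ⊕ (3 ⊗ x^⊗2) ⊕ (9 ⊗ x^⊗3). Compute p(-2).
p(-2) = -1

A tropical monomial a ⊗ x^⊗i evaluates to a + i · x. Evaluating each term at x = -2:
  Term 0 contributes 10 + 0 · -2 = 10
  Term 1 contributes 3 + 1 · -2 = 1
  Term 2 contributes 3 + 2 · -2 = -1
  Term 3 contributes 9 + 3 · -2 = 3
p(-2) = ⊕ of these = min[10, 1, -1, 3] = -1.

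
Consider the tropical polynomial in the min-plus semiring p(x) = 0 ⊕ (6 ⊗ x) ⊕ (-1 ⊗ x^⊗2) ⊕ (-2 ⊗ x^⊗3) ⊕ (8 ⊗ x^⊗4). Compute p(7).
p(7) = 0

A tropical monomial a ⊗ x^⊗i evaluates to a + i · x. Evaluating each term at x = 7:
  Term 0 contributes 0 + 0 · 7 = 0
  Term 1 contributes 6 + 1 · 7 = 13
  Term 2 contributes -1 + 2 · 7 = 13
  Term 3 contributes -2 + 3 · 7 = 19
  Term 4 contributes 8 + 4 · 7 = 36
p(7) = ⊕ of these = min[0, 13, 13, 19, 36] = 0.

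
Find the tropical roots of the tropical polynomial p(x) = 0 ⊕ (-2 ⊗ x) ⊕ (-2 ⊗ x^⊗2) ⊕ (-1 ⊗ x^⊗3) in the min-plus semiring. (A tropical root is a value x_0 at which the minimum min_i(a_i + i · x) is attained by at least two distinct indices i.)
Roots: {-1, 0, 2}

Each tropical root is a break point of the lower envelope of the lines y = a_i + i · x (there are 4 lines, with slopes 0, 1, ..., 3). Only the lines that attain the minimum somewhere contribute to roots; other lines are dominated. Here the surviving (envelope) indices are i = 3, i = 2, i = 1, i = 0.
Intersections between consecutive envelope lines give the roots: for adjacent envelope indices i < j the intersection is x = (a_i − a_j) / (j − i). Reading off the sorted break points: {-1, 0, 2}.
Verification: at each break x_0, at least two indices attain the minimum of min_i(a_i + i · x_0).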